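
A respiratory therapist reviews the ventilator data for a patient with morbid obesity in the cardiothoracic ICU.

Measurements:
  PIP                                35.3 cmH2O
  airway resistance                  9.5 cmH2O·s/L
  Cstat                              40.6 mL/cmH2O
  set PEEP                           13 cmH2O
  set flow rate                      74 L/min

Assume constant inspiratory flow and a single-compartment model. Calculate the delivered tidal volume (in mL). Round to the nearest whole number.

430

Flow: 74 L/min ÷ 60 = 1.2333 L/s.
Equation of motion (constant flow): PIP = Vt/C + R·V̇ + PEEP.
Vt/C = PIP − R·V̇ − PEEP = 35.3 − 11.716 − 13 = 10.584 cmH2O.
Vt = C × 10.584 = 40.6 × 10.584 = 429.71 mL.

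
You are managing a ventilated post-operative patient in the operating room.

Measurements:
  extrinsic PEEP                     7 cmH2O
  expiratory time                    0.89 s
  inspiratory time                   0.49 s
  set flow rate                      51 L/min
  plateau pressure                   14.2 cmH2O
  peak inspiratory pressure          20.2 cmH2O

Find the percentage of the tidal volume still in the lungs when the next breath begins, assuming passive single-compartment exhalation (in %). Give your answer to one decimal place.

Flow: 51 L/min ÷ 60 = 0.85 L/s.
Vt = flow × Ti = 0.85 L/s × 0.49 s × 1000 mL/L = 416.5 mL.
R = (PIP − Pplat)/V̇ = (20.2 − 14.2) / 0.85 = 6.0/0.85 = 7.059 cmH2O·s/L.
C = Vt/(Pplat − PEEP) = 416.5 / (14.2 − 7) = 416.5/7.2 = 57.847 mL/cmH2O.
τ = R × C = 7.059 × 0.05785 L/cmH2O = 0.4084 s.
Fraction remaining at end-expiration = e^(−Te/τ) = e^(−0.89/0.4084) = 0.1131 → 11.31%.

11.3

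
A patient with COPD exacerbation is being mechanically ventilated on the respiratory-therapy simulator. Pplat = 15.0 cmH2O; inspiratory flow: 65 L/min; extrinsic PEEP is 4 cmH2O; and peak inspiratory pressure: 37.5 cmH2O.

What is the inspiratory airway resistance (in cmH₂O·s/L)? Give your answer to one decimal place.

20.8

Flow: 65 L/min ÷ 60 = 1.0833 L/s.
Raw = (PIP − Pplat) / flow = (37.5 − 15.0) / 1.0833 = 22.5 / 1.0833 = 20.77 cmH2O·s/L.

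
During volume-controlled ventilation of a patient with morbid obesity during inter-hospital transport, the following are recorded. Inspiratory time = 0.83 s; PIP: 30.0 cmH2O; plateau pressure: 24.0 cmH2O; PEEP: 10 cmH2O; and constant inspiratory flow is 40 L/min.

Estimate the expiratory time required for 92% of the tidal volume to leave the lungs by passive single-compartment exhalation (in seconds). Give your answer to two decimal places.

0.90

Flow: 40 L/min ÷ 60 = 0.6667 L/s.
Vt = flow × Ti = 0.6667 L/s × 0.83 s × 1000 mL/L = 553.36 mL.
R = (PIP − Pplat)/V̇ = (30.0 − 24.0) / 0.6667 = 6.0/0.6667 = 9.0 cmH2O·s/L.
C = Vt/(Pplat − PEEP) = 553.36 / (24.0 − 10) = 553.36/14.0 = 39.526 mL/cmH2O.
τ = R × C = 9.0 × 0.03953 L/cmH2O = 0.3558 s.
t = −τ·ln(1 − 0.92) = −0.3558·ln(0.08) = 0.8987 s.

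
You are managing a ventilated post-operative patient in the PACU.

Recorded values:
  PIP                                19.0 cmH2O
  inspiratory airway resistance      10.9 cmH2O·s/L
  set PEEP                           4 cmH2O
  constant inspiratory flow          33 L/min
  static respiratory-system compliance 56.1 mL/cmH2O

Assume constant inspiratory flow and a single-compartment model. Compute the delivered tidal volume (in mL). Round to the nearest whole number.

505

Flow: 33 L/min ÷ 60 = 0.55 L/s.
Equation of motion (constant flow): PIP = Vt/C + R·V̇ + PEEP.
Vt/C = PIP − R·V̇ − PEEP = 19.0 − 5.995 − 4 = 9.005 cmH2O.
Vt = C × 9.005 = 56.1 × 9.005 = 505.18 mL.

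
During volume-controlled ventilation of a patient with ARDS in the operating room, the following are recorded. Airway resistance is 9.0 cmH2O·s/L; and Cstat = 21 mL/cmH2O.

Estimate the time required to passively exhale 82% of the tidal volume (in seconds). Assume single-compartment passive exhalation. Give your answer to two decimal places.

0.32

τ = R × C = 9.0 × 21 mL/cmH2O = 9.0 × 0.021 L/cmH2O = 0.189 s.
Exhaled fraction f = 1 − e^(−t/τ) → t = −τ·ln(1 − f) = −0.189·ln(0.18) = 0.3241 s.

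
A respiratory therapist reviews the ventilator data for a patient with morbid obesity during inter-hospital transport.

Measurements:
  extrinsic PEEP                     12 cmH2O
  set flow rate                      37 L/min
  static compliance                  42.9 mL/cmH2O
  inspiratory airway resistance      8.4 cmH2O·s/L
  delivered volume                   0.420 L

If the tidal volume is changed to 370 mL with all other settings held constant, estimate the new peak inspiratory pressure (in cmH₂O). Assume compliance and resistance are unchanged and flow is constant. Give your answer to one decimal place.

Flow: 37 L/min ÷ 60 = 0.6167 L/s.
PIP = Vt/C + R·V̇ + PEEP (constant-flow equation of motion).
Only the elastic term changes: ΔPIP = ΔVt / C = (370 − 420) / 42.9 = -1.166 cmH2O.
Original PIP = 420/42.9 + 8.4×0.6167 + 12 = 26.97 cmH2O; new PIP = 26.97 + (-1.166) = 25.804 cmH2O.

25.8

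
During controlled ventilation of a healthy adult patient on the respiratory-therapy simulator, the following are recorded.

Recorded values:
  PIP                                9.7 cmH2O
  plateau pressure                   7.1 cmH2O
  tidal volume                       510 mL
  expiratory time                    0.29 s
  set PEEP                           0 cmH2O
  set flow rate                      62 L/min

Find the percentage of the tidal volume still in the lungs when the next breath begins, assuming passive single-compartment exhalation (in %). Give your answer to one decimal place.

Flow: 62 L/min ÷ 60 = 1.0333 L/s.
R = (PIP − Pplat)/V̇ = (9.7 − 7.1) / 1.0333 = 2.6/1.0333 = 2.516 cmH2O·s/L.
C = Vt/(Pplat − PEEP) = 510.0 / (7.1 − 0) = 510.0/7.1 = 71.831 mL/cmH2O.
τ = R × C = 2.516 × 0.07183 L/cmH2O = 0.1807 s.
Fraction remaining at end-expiration = e^(−Te/τ) = e^(−0.29/0.1807) = 0.2009 → 20.09%.

20.1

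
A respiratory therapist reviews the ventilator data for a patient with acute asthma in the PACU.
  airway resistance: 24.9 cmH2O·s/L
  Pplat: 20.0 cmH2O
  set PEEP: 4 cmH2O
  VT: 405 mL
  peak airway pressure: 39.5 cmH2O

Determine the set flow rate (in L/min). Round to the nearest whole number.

flow = (PIP − Pplat) / Raw = (39.5 − 20.0) / 24.9 = 0.7831 L/s × 60 = 46.986 L/min.

47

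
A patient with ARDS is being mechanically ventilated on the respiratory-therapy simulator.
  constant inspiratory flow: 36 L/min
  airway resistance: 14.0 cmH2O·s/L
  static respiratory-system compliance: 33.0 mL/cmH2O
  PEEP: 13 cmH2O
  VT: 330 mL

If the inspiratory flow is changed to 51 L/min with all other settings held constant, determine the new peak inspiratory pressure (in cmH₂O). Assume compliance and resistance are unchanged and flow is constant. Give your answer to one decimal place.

Flow: 36 L/min ÷ 60 = 0.6 L/s.
New flow: 51 L/min ÷ 60 = 0.85 L/s.
PIP = Vt/C + R·V̇ + PEEP (constant-flow equation of motion).
Only the resistive term changes: ΔPIP = R × ΔV̇ = 14.0 × (0.85 − 0.6) = 14.0 × 0.25 = 3.5 cmH2O.
Original PIP = 330/33.0 + 14.0×0.6 + 13 = 31.4 cmH2O; new PIP = 31.4 + (3.5) = 34.9 cmH2O.

34.9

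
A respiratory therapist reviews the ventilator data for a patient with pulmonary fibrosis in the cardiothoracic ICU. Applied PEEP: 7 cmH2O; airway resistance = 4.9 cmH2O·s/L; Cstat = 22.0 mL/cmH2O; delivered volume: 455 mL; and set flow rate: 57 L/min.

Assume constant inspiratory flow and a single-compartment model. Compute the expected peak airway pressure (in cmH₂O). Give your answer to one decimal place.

32.3

Flow: 57 L/min ÷ 60 = 0.95 L/s.
Equation of motion (constant flow): PIP = Vt/C + R·V̇ + PEEP.
PIP = 455/22.0 + 4.9×0.95 + 7 = 20.682 + 4.655 + 7 = 32.337 cmH2O.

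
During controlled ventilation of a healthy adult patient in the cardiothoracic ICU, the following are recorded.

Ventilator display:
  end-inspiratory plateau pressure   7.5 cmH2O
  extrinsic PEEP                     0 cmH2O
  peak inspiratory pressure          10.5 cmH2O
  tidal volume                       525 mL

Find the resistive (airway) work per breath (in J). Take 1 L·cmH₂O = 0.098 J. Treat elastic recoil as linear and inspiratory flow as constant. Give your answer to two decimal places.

With constant inspiratory flow the resistive pressure is constant at PIP − Pplat = 10.5 − 7.5 = 3.0 cmH2O, so resistive work = 3.0 × 0.525 = 1.575 L·cmH2O.
× 0.098 J/(L·cmH2O) → 0.1544 J.

0.15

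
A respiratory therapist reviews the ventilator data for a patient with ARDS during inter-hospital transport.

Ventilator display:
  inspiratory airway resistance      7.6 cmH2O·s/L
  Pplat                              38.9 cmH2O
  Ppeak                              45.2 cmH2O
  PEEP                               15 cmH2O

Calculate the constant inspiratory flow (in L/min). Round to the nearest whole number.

50

flow = (PIP − Pplat) / Raw = (45.2 − 38.9) / 7.6 = 0.8289 L/s × 60 = 49.734 L/min.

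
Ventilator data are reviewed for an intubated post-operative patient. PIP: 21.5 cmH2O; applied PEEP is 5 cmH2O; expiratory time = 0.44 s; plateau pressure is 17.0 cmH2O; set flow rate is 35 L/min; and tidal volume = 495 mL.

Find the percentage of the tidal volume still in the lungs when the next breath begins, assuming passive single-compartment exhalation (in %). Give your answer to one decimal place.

Flow: 35 L/min ÷ 60 = 0.5833 L/s.
R = (PIP − Pplat)/V̇ = (21.5 − 17.0) / 0.5833 = 4.5/0.5833 = 7.715 cmH2O·s/L.
C = Vt/(Pplat − PEEP) = 495.0 / (17.0 − 5) = 495.0/12.0 = 41.25 mL/cmH2O.
τ = R × C = 7.715 × 0.04125 L/cmH2O = 0.3182 s.
Fraction remaining at end-expiration = e^(−Te/τ) = e^(−0.44/0.3182) = 0.2509 → 25.09%.

25.1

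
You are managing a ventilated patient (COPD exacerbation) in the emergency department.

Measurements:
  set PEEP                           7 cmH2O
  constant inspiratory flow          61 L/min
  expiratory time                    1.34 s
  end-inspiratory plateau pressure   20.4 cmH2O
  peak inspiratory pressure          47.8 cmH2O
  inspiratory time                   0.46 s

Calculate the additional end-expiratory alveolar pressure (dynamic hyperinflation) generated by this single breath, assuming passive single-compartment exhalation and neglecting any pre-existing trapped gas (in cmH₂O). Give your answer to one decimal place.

3.2

Flow: 61 L/min ÷ 60 = 1.0167 L/s.
Vt = flow × Ti = 1.0167 L/s × 0.46 s × 1000 mL/L = 467.68 mL.
R = (PIP − Pplat)/V̇ = (47.8 − 20.4) / 1.0167 = 27.4/1.0167 = 26.95 cmH2O·s/L.
C = Vt/(Pplat − PEEP) = 467.68 / (20.4 − 7) = 467.68/13.4 = 34.901 mL/cmH2O.
τ = R × C = 26.95 × 0.0349 L/cmH2O = 0.9406 s.
Fraction remaining = e^(−Te/τ) = e^(−1.34/0.9406) = 0.2406; trapped volume = 467.68 × 0.2406 = 112.52 mL.
Additional alveolar pressure from trapping ≈ V_trapped / C = 112.52 / 34.901 = 3.224 cmH2O.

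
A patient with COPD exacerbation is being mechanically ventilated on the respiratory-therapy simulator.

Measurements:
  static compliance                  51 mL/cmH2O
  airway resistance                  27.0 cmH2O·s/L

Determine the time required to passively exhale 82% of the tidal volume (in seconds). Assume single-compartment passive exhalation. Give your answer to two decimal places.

τ = R × C = 27.0 × 51 mL/cmH2O = 27.0 × 0.051 L/cmH2O = 1.377 s.
Exhaled fraction f = 1 − e^(−t/τ) → t = −τ·ln(1 − f) = −1.377·ln(0.18) = 2.361 s.

2.36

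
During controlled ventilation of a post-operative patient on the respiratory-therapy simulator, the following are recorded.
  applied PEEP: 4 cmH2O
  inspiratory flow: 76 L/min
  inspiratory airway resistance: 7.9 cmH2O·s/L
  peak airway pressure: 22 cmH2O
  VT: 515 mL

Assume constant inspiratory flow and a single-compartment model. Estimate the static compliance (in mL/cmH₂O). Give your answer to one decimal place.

Flow: 76 L/min ÷ 60 = 1.2667 L/s.
Equation of motion (constant flow): PIP = Vt/C + R·V̇ + PEEP.
Vt/C = PIP − R·V̇ − PEEP = 22 − 7.9×1.2667 − 4 = 22 − 10.007 − 4 = 7.993 cmH2O.
C = Vt / 7.993 = 515 / 7.993 = 64.431 mL/cmH2O.

64.4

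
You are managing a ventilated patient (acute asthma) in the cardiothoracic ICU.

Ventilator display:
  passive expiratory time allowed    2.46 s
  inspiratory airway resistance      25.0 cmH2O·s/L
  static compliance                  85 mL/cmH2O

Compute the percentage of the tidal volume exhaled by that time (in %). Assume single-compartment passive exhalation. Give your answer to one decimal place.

68.6

τ = R × C = 25.0 × 85 mL/cmH2O = 25.0 × 0.085 L/cmH2O = 2.125 s.
Passive exhalation: V(t)/V₀ = e^(−t/τ) = e^(−2.46/2.125) = 0.3142.
Fraction exhaled = 1 − 0.3142 = 0.6858 → 68.58%.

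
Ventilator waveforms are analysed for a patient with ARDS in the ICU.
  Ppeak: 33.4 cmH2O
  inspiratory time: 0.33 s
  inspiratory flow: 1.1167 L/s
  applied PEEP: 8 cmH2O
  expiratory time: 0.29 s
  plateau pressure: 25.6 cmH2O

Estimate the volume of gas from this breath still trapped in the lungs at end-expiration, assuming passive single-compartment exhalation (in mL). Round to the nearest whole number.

Vt = flow × Ti = 1.1167 L/s × 0.33 s × 1000 mL/L = 368.51 mL.
R = (PIP − Pplat)/V̇ = (33.4 − 25.6) / 1.1167 = 7.8/1.1167 = 6.985 cmH2O·s/L.
C = Vt/(Pplat − PEEP) = 368.51 / (25.6 − 8) = 368.51/17.6 = 20.938 mL/cmH2O.
τ = R × C = 6.985 × 0.02094 L/cmH2O = 0.1463 s.
Fraction remaining = e^(−Te/τ) = e^(−0.29/0.1463) = 0.1378.
Trapped volume = 368.51 × 0.1378 = 50.781 mL.

51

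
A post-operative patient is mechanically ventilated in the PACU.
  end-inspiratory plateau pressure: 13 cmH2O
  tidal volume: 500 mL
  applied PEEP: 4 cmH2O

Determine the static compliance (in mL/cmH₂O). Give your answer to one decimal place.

Cstat = Vt / (Pplat − PEEP) = 500 / (13 − 4) = 500 / 9.0 = 55.556 mL/cmH2O.

55.6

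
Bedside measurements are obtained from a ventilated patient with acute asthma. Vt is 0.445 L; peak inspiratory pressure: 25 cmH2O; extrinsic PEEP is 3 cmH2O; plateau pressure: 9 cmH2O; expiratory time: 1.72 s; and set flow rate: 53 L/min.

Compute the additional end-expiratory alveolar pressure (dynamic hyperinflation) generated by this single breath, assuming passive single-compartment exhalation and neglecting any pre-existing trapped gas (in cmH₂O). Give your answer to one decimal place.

Flow: 53 L/min ÷ 60 = 0.8833 L/s.
R = (PIP − Pplat)/V̇ = (25 − 9) / 0.8833 = 16.0/0.8833 = 18.114 cmH2O·s/L.
C = Vt/(Pplat − PEEP) = 445.0 / (9 − 3) = 445.0/6.0 = 74.167 mL/cmH2O.
τ = R × C = 18.114 × 0.07417 L/cmH2O = 1.344 s.
Fraction remaining = e^(−Te/τ) = e^(−1.72/1.344) = 0.2781; trapped volume = 445.0 × 0.2781 = 123.75 mL.
Additional alveolar pressure from trapping ≈ V_trapped / C = 123.75 / 74.167 = 1.669 cmH2O.

1.7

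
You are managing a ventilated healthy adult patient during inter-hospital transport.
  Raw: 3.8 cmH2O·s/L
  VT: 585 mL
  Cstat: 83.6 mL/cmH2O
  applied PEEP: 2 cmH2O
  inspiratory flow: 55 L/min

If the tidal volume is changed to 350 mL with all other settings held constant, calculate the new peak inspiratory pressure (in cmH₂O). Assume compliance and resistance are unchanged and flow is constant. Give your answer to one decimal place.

Flow: 55 L/min ÷ 60 = 0.9167 L/s.
PIP = Vt/C + R·V̇ + PEEP (constant-flow equation of motion).
Only the elastic term changes: ΔPIP = ΔVt / C = (350 − 585) / 83.6 = -2.811 cmH2O.
Original PIP = 585/83.6 + 3.8×0.9167 + 2 = 12.481 cmH2O; new PIP = 12.481 + (-2.811) = 9.67 cmH2O.

9.7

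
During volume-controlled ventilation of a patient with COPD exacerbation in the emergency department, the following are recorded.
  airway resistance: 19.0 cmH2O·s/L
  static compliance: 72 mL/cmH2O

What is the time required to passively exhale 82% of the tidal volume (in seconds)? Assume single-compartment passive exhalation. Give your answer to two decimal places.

2.35

τ = R × C = 19.0 × 72 mL/cmH2O = 19.0 × 0.072 L/cmH2O = 1.368 s.
Exhaled fraction f = 1 − e^(−t/τ) → t = −τ·ln(1 − f) = −1.368·ln(0.18) = 2.346 s.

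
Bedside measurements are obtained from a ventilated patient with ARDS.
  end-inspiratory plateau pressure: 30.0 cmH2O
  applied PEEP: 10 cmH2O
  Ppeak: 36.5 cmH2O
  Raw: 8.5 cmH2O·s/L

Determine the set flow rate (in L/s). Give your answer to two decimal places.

flow = (PIP − Pplat) / Raw = 6.5 / 8.5 = 0.7647 L/s.

0.76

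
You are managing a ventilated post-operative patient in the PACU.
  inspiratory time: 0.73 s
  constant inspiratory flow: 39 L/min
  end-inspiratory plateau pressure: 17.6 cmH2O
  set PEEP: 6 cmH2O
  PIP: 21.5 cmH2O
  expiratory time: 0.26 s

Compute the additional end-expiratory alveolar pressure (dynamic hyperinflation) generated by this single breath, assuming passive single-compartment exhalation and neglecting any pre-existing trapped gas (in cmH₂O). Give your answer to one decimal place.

Flow: 39 L/min ÷ 60 = 0.65 L/s.
Vt = flow × Ti = 0.65 L/s × 0.73 s × 1000 mL/L = 474.5 mL.
R = (PIP − Pplat)/V̇ = (21.5 − 17.6) / 0.65 = 3.9/0.65 = 6.0 cmH2O·s/L.
C = Vt/(Pplat − PEEP) = 474.5 / (17.6 − 6) = 474.5/11.6 = 40.905 mL/cmH2O.
τ = R × C = 6.0 × 0.04091 L/cmH2O = 0.2455 s.
Fraction remaining = e^(−Te/τ) = e^(−0.26/0.2455) = 0.3468; trapped volume = 474.5 × 0.3468 = 164.56 mL.
Additional alveolar pressure from trapping ≈ V_trapped / C = 164.56 / 40.905 = 4.023 cmH2O.

4.0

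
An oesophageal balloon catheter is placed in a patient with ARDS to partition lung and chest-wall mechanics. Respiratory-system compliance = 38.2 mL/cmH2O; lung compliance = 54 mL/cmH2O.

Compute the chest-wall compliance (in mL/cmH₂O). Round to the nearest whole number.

131

1/Ccw = 1/Crs − 1/CL.
1/Ccw = 1/38.2 − 1/54 = 0.007659.
Ccw = 130.57 mL/cmH2O.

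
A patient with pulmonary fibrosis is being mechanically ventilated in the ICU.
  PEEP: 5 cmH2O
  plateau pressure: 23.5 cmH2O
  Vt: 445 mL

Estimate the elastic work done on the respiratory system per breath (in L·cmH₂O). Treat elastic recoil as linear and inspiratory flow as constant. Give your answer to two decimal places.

Elastic work ≈ ½ × (Pplat − PEEP) × Vt = 0.5 × (23.5 − 5) × 0.445 L = 0.5 × 18.5 × 0.445 = 4.116 L·cmH2O.

4.12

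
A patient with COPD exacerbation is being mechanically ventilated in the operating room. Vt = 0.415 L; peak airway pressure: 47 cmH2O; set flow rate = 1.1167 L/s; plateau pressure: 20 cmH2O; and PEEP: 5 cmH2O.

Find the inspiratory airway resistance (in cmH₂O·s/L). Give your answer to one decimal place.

24.2

Raw = (PIP − Pplat) / flow = (47 − 20) / 1.1167 = 27.0 / 1.1167 = 24.178 cmH2O·s/L.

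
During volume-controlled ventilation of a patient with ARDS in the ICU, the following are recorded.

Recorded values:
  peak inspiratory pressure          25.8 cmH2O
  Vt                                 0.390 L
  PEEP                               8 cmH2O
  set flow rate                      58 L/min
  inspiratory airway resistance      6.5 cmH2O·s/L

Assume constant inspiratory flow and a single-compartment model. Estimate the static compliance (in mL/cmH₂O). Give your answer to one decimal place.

Flow: 58 L/min ÷ 60 = 0.9667 L/s.
Equation of motion (constant flow): PIP = Vt/C + R·V̇ + PEEP.
Vt/C = PIP − R·V̇ − PEEP = 25.8 − 6.5×0.9667 − 8 = 25.8 − 6.284 − 8 = 11.516 cmH2O.
C = Vt / 11.516 = 390 / 11.516 = 33.866 mL/cmH2O.

33.9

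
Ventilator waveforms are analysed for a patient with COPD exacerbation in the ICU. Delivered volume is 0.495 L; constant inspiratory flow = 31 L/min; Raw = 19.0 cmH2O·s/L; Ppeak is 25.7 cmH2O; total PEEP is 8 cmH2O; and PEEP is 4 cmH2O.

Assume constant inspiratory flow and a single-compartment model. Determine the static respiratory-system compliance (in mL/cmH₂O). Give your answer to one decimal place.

Flow: 31 L/min ÷ 60 = 0.5167 L/s.
Total PEEP = 8 cmH2O (set 4 + intrinsic 4); this is the baseline alveolar pressure.
Equation of motion (constant flow): PIP = Vt/C + R·V̇ + PEEP.
Vt/C = PIP − R·V̇ − PEEP = 25.7 − 19.0×0.5167 − 8 = 25.7 − 9.817 − 8 = 7.883 cmH2O.
C = Vt / 7.883 = 495 / 7.883 = 62.793 mL/cmH2O.

62.8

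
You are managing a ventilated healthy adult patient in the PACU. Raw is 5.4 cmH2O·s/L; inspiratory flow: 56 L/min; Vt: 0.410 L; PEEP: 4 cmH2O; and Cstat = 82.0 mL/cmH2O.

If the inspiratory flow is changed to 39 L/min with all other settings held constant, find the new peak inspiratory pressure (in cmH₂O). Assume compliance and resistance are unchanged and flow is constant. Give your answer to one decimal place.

12.5

Flow: 56 L/min ÷ 60 = 0.9333 L/s.
New flow: 39 L/min ÷ 60 = 0.65 L/s.
PIP = Vt/C + R·V̇ + PEEP (constant-flow equation of motion).
Only the resistive term changes: ΔPIP = R × ΔV̇ = 5.4 × (0.65 − 0.9333) = 5.4 × -0.2833 = -1.53 cmH2O.
Original PIP = 410/82.0 + 5.4×0.9333 + 4 = 14.04 cmH2O; new PIP = 14.04 + (-1.53) = 12.51 cmH2O.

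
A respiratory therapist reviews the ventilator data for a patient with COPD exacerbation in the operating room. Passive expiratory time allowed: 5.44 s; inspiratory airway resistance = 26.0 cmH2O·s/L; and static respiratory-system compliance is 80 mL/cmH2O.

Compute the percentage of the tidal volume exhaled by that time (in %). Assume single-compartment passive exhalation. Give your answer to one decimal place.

92.7

τ = R × C = 26.0 × 80 mL/cmH2O = 26.0 × 0.080 L/cmH2O = 2.08 s.
Passive exhalation: V(t)/V₀ = e^(−t/τ) = e^(−5.44/2.08) = 0.07314.
Fraction exhaled = 1 − 0.07314 = 0.9269 → 92.69%.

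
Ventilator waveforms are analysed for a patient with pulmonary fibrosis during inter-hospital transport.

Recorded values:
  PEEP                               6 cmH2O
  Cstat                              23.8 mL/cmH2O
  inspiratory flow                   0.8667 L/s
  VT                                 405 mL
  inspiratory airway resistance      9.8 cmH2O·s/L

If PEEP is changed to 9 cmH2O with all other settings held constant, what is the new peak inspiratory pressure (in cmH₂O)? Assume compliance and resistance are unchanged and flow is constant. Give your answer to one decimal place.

34.5

PIP = Vt/C + R·V̇ + PEEP (constant-flow equation of motion).
Only the baseline term changes: ΔPIP = ΔPEEP = 9 − 6 = 3.0 cmH2O.
Original PIP = 405/23.8 + 9.8×0.8667 + 6 = 31.51 cmH2O; new PIP = 31.51 + (3.0) = 34.51 cmH2O.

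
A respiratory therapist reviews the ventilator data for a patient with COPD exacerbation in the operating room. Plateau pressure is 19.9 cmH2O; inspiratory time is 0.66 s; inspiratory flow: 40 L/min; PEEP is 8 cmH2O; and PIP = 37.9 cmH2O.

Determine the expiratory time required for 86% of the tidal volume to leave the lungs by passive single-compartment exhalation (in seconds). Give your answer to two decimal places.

1.96

Flow: 40 L/min ÷ 60 = 0.6667 L/s.
Vt = flow × Ti = 0.6667 L/s × 0.66 s × 1000 mL/L = 440.02 mL.
R = (PIP − Pplat)/V̇ = (37.9 − 19.9) / 0.6667 = 18.0/0.6667 = 26.999 cmH2O·s/L.
C = Vt/(Pplat − PEEP) = 440.02 / (19.9 − 8) = 440.02/11.9 = 36.976 mL/cmH2O.
τ = R × C = 26.999 × 0.03698 L/cmH2O = 0.9984 s.
t = −τ·ln(1 − 0.86) = −0.9984·ln(0.14) = 1.963 s.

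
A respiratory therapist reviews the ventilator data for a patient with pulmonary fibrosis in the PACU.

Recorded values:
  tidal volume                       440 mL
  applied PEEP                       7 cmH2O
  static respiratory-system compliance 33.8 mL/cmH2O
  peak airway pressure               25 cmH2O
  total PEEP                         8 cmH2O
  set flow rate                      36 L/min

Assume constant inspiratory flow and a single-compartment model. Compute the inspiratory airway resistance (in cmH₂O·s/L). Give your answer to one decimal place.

Flow: 36 L/min ÷ 60 = 0.6 L/s.
Total PEEP = 8 cmH2O (set 7 + intrinsic 1); this is the baseline alveolar pressure.
Equation of motion (constant flow): PIP = Vt/C + R·V̇ + PEEP.
R·V̇ = PIP − Vt/C − PEEP = 25 − 440/33.8 − 8 = 25 − 13.018 − 8 = 3.982 cmH2O.
R = 3.982 / 0.6 = 6.637 cmH2O·s/L.

6.6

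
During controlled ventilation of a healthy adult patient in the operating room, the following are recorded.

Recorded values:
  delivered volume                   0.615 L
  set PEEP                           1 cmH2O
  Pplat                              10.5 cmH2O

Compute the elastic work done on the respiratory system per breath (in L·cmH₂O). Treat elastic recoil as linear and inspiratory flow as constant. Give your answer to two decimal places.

Elastic work ≈ ½ × (Pplat − PEEP) × Vt = 0.5 × (10.5 − 1) × 0.615 L = 0.5 × 9.5 × 0.615 = 2.921 L·cmH2O.

2.92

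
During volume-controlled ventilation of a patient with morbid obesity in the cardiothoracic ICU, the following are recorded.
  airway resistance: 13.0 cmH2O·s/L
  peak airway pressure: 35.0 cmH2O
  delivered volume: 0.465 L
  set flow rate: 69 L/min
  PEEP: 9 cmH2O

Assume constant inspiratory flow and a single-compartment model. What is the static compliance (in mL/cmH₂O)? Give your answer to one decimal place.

Flow: 69 L/min ÷ 60 = 1.15 L/s.
Equation of motion (constant flow): PIP = Vt/C + R·V̇ + PEEP.
Vt/C = PIP − R·V̇ − PEEP = 35.0 − 13.0×1.15 − 9 = 35.0 − 14.95 − 9 = 11.05 cmH2O.
C = Vt / 11.05 = 465 / 11.05 = 42.081 mL/cmH2O.

42.1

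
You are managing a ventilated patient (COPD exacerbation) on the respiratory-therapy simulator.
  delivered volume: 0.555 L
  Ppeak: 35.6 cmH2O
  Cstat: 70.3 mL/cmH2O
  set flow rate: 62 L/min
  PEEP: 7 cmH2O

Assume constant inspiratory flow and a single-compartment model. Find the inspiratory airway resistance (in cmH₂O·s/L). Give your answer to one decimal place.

20.0

Flow: 62 L/min ÷ 60 = 1.0333 L/s.
Equation of motion (constant flow): PIP = Vt/C + R·V̇ + PEEP.
R·V̇ = PIP − Vt/C − PEEP = 35.6 − 555/70.3 − 7 = 35.6 − 7.895 − 7 = 20.705 cmH2O.
R = 20.705 / 1.0333 = 20.038 cmH2O·s/L.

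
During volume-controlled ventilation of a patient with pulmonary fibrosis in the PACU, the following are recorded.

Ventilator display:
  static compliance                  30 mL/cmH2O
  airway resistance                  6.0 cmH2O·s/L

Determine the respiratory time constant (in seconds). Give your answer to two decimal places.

τ = R × C = 6.0 × 30 mL/cmH2O = 6.0 × 0.030 L/cmH2O = 0.18 s.

0.18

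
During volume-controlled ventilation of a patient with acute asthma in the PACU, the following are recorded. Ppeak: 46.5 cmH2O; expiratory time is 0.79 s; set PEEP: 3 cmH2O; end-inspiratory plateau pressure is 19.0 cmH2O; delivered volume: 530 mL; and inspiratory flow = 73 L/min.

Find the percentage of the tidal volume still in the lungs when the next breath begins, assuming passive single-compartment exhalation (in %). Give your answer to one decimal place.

Flow: 73 L/min ÷ 60 = 1.2167 L/s.
R = (PIP − Pplat)/V̇ = (46.5 − 19.0) / 1.2167 = 27.5/1.2167 = 22.602 cmH2O·s/L.
C = Vt/(Pplat − PEEP) = 530.0 / (19.0 − 3) = 530.0/16.0 = 33.125 mL/cmH2O.
τ = R × C = 22.602 × 0.03313 L/cmH2O = 0.7488 s.
Fraction remaining at end-expiration = e^(−Te/τ) = e^(−0.79/0.7488) = 0.3482 → 34.82%.

34.8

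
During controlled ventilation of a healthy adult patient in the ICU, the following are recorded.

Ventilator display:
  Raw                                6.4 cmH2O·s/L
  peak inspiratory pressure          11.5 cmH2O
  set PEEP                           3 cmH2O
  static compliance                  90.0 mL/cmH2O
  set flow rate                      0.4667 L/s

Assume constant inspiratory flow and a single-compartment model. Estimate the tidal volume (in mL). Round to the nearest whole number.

Equation of motion (constant flow): PIP = Vt/C + R·V̇ + PEEP.
Vt/C = PIP − R·V̇ − PEEP = 11.5 − 2.987 − 3 = 5.513 cmH2O.
Vt = C × 5.513 = 90.0 × 5.513 = 496.17 mL.

496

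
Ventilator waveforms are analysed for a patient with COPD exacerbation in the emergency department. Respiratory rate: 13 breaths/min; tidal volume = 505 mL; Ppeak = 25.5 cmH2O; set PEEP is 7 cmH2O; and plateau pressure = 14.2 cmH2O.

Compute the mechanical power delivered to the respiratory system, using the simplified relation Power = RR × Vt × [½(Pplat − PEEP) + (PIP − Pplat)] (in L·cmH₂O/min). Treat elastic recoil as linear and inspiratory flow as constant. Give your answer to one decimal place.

97.8

Per-breath work = Vt × [½(Pplat−PEEP) + (PIP−Pplat)] = 0.505 × [0.5×7.2 + 11.3] = 0.505 × 14.9 = 7.525 L·cmH2O.
Power = 13 × 7.525 = 97.825 L·cmH2O/min.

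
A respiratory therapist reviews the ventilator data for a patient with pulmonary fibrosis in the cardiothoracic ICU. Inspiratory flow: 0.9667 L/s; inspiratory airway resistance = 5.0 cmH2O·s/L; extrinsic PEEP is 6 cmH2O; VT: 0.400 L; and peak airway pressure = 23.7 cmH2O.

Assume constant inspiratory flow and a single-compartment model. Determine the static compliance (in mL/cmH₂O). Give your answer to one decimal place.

Equation of motion (constant flow): PIP = Vt/C + R·V̇ + PEEP.
Vt/C = PIP − R·V̇ − PEEP = 23.7 − 5.0×0.9667 − 6 = 23.7 − 4.834 − 6 = 12.866 cmH2O.
C = Vt / 12.866 = 400 / 12.866 = 31.09 mL/cmH2O.

31.1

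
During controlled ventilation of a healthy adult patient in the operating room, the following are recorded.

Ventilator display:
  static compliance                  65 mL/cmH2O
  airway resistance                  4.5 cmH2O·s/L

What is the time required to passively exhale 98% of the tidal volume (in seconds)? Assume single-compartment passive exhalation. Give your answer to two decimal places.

1.14

τ = R × C = 4.5 × 65 mL/cmH2O = 4.5 × 0.065 L/cmH2O = 0.2925 s.
Exhaled fraction f = 1 − e^(−t/τ) → t = −τ·ln(1 − f) = −0.2925·ln(0.02) = 1.144 s.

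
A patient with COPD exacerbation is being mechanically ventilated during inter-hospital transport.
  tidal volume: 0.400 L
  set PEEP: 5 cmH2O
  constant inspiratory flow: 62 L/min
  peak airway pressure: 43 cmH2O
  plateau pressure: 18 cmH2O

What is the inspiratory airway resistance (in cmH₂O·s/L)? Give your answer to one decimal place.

Flow: 62 L/min ÷ 60 = 1.0333 L/s.
Raw = (PIP − Pplat) / flow = (43 − 18) / 1.0333 = 25.0 / 1.0333 = 24.194 cmH2O·s/L.

24.2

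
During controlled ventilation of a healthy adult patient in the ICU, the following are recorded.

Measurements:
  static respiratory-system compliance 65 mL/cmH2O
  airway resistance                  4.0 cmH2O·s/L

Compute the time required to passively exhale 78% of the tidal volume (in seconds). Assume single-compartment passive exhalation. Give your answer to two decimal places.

0.39

τ = R × C = 4.0 × 65 mL/cmH2O = 4.0 × 0.065 L/cmH2O = 0.26 s.
Exhaled fraction f = 1 − e^(−t/τ) → t = −τ·ln(1 − f) = −0.26·ln(0.22) = 0.3937 s.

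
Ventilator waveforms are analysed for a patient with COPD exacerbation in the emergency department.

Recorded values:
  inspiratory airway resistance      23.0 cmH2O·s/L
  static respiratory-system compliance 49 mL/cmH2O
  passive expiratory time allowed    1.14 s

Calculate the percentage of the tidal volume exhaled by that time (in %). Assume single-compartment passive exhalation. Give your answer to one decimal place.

τ = R × C = 23.0 × 49 mL/cmH2O = 23.0 × 0.049 L/cmH2O = 1.127 s.
Passive exhalation: V(t)/V₀ = e^(−t/τ) = e^(−1.14/1.127) = 0.3637.
Fraction exhaled = 1 − 0.3637 = 0.6363 → 63.63%.

63.6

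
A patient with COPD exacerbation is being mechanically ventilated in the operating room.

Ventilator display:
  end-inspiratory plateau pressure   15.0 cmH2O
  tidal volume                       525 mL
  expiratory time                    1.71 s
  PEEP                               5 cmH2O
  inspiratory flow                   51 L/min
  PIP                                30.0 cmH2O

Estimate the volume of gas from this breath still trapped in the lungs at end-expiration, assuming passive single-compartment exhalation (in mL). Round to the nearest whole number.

Flow: 51 L/min ÷ 60 = 0.85 L/s.
R = (PIP − Pplat)/V̇ = (30.0 − 15.0) / 0.85 = 15.0/0.85 = 17.647 cmH2O·s/L.
C = Vt/(Pplat − PEEP) = 525.0 / (15.0 − 5) = 525.0/10.0 = 52.5 mL/cmH2O.
τ = R × C = 17.647 × 0.0525 L/cmH2O = 0.9265 s.
Fraction remaining = e^(−Te/τ) = e^(−1.71/0.9265) = 0.1579.
Trapped volume = 525.0 × 0.1579 = 82.898 mL.

83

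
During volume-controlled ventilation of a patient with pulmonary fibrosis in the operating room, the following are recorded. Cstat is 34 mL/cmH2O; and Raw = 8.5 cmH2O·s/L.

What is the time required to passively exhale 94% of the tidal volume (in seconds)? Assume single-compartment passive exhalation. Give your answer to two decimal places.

0.81

τ = R × C = 8.5 × 34 mL/cmH2O = 8.5 × 0.034 L/cmH2O = 0.289 s.
Exhaled fraction f = 1 − e^(−t/τ) → t = −τ·ln(1 − f) = −0.289·ln(0.06) = 0.8131 s.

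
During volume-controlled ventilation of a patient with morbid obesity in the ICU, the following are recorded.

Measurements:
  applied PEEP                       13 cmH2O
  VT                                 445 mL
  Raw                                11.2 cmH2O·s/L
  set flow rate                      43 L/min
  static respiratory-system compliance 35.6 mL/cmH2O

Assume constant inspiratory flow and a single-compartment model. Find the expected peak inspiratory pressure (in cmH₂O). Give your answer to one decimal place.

33.5

Flow: 43 L/min ÷ 60 = 0.7167 L/s.
Equation of motion (constant flow): PIP = Vt/C + R·V̇ + PEEP.
PIP = 445/35.6 + 11.2×0.7167 + 13 = 12.5 + 8.027 + 13 = 33.527 cmH2O.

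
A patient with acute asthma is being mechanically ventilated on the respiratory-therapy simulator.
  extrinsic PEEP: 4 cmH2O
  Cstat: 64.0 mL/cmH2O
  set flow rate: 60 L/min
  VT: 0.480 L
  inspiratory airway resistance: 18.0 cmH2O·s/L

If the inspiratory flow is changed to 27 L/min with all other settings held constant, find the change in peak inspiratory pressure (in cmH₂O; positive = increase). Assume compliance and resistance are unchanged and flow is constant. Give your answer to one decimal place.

Flow: 60 L/min ÷ 60 = 1 L/s.
New flow: 27 L/min ÷ 60 = 0.45 L/s.
PIP = Vt/C + R·V̇ + PEEP (constant-flow equation of motion).
Only the resistive term changes: ΔPIP = R × ΔV̇ = 18.0 × (0.45 − 1) = 18.0 × -0.55 = -9.9 cmH2O.

-9.9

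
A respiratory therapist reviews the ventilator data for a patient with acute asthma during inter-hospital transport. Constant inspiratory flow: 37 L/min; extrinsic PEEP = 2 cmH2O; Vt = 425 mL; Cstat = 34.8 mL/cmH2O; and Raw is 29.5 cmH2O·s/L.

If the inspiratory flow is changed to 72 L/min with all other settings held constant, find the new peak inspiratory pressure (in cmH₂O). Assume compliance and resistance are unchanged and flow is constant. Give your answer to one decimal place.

49.6

Flow: 37 L/min ÷ 60 = 0.6167 L/s.
New flow: 72 L/min ÷ 60 = 1.2 L/s.
PIP = Vt/C + R·V̇ + PEEP (constant-flow equation of motion).
Only the resistive term changes: ΔPIP = R × ΔV̇ = 29.5 × (1.2 − 0.6167) = 29.5 × 0.5833 = 17.207 cmH2O.
Original PIP = 425/34.8 + 29.5×0.6167 + 2 = 32.405 cmH2O; new PIP = 32.405 + (17.207) = 49.612 cmH2O.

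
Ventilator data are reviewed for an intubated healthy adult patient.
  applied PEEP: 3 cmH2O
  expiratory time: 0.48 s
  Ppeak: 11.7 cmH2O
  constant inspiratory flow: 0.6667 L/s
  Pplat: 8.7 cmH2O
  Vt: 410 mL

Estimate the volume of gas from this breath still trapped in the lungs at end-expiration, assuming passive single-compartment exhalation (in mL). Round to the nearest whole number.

93

R = (PIP − Pplat)/V̇ = (11.7 − 8.7) / 0.6667 = 3.0/0.6667 = 4.5 cmH2O·s/L.
C = Vt/(Pplat − PEEP) = 410.0 / (8.7 − 3) = 410.0/5.7 = 71.93 mL/cmH2O.
τ = R × C = 4.5 × 0.07193 L/cmH2O = 0.3237 s.
Fraction remaining = e^(−Te/τ) = e^(−0.48/0.3237) = 0.227.
Trapped volume = 410.0 × 0.227 = 93.07 mL.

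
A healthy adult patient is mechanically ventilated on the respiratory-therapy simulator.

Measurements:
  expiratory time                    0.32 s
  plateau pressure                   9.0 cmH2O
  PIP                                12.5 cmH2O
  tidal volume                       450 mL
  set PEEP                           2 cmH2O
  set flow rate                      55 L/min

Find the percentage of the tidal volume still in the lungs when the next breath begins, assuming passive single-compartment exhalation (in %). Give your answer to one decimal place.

Flow: 55 L/min ÷ 60 = 0.9167 L/s.
R = (PIP − Pplat)/V̇ = (12.5 − 9.0) / 0.9167 = 3.5/0.9167 = 3.818 cmH2O·s/L.
C = Vt/(Pplat − PEEP) = 450.0 / (9.0 − 2) = 450.0/7.0 = 64.286 mL/cmH2O.
τ = R × C = 3.818 × 0.06429 L/cmH2O = 0.2455 s.
Fraction remaining at end-expiration = e^(−Te/τ) = e^(−0.32/0.2455) = 0.2716 → 27.16%.

27.2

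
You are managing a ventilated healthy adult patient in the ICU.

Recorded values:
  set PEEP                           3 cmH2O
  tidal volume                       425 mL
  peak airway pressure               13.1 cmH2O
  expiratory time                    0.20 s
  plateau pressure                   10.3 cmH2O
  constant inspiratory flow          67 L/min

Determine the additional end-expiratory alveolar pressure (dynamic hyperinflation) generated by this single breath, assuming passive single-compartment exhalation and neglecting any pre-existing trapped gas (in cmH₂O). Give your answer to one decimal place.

1.9

Flow: 67 L/min ÷ 60 = 1.1167 L/s.
R = (PIP − Pplat)/V̇ = (13.1 − 10.3) / 1.1167 = 2.8/1.1167 = 2.507 cmH2O·s/L.
C = Vt/(Pplat − PEEP) = 425.0 / (10.3 − 3) = 425.0/7.3 = 58.219 mL/cmH2O.
τ = R × C = 2.507 × 0.05822 L/cmH2O = 0.146 s.
Fraction remaining = e^(−Te/τ) = e^(−0.20/0.146) = 0.2541; trapped volume = 425.0 × 0.2541 = 107.99 mL.
Additional alveolar pressure from trapping ≈ V_trapped / C = 107.99 / 58.219 = 1.855 cmH2O.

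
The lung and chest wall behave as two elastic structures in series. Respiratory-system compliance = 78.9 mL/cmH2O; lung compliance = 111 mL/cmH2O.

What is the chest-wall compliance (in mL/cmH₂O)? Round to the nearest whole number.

273

1/Ccw = 1/Crs − 1/CL.
1/Ccw = 1/78.9 − 1/111 = 0.003665.
Ccw = 272.85 mL/cmH2O.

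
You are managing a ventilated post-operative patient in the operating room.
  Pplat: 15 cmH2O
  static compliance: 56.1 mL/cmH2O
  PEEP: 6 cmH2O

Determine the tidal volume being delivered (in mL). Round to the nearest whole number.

Vt = Cstat × (Pplat − PEEP) = 56.1 × (15 − 6) = 56.1 × 9.0 = 504.9 mL.

505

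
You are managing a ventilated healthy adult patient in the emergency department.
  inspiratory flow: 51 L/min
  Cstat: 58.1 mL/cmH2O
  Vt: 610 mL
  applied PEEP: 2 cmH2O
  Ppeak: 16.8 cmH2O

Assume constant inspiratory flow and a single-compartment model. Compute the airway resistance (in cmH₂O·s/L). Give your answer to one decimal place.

Flow: 51 L/min ÷ 60 = 0.85 L/s.
Equation of motion (constant flow): PIP = Vt/C + R·V̇ + PEEP.
R·V̇ = PIP − Vt/C − PEEP = 16.8 − 610/58.1 − 2 = 16.8 − 10.499 − 2 = 4.301 cmH2O.
R = 4.301 / 0.85 = 5.06 cmH2O·s/L.

5.1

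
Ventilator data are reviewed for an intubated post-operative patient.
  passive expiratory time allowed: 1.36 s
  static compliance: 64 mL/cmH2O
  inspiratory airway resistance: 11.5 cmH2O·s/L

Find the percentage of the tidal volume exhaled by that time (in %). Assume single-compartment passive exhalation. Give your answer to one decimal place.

84.2

τ = R × C = 11.5 × 64 mL/cmH2O = 11.5 × 0.064 L/cmH2O = 0.736 s.
Passive exhalation: V(t)/V₀ = e^(−t/τ) = e^(−1.36/0.736) = 0.1576.
Fraction exhaled = 1 − 0.1576 = 0.8424 → 84.24%.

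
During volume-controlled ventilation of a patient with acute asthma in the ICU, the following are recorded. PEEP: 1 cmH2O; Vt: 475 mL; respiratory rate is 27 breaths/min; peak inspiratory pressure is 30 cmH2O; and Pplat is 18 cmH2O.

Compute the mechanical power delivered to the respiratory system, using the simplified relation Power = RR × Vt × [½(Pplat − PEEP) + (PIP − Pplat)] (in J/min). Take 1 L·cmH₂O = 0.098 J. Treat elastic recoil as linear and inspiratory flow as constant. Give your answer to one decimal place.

25.8

Per-breath work = Vt × [½(Pplat−PEEP) + (PIP−Pplat)] = 0.475 × [0.5×17.0 + 12.0] = 0.475 × 20.5 = 9.738 L·cmH2O.
Power = 27 × 9.738 = 262.93 L·cmH2O/min.
× 0.098 J/(L·cmH2O) → 25.767 J/min.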